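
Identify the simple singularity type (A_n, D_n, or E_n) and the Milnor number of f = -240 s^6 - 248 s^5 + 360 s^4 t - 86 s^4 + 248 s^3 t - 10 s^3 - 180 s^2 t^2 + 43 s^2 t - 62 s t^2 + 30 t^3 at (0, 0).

The Hessian of f at 0 is [[0, 0], [0, 0]] with rank 0, so corank 2. A Groebner basis of the Jacobian ideal J(f) in C{s,t} is {t^3, s^2 - 26*t^2/11, s*t - 17*t^2/11}; counting standard monomials gives mu = 4. Corank 2; j^3 = -(2*s - 3*t)*(5*s^2 - 14*s*t + 10*t^2) splits into three distinct lines over C (the quadratic factor has nonzero discriminant), so D_4.

Type D_{4}, Milnor number mu = 4.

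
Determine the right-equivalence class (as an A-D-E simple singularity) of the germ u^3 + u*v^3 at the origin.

E_7

The Hessian of f at 0 has rank 0. Corank 2; j^3 = u^3 is a perfect cube, so E-series; the 4-jet and mu = 7 give E_7.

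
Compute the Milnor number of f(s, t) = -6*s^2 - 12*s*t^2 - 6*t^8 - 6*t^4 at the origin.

7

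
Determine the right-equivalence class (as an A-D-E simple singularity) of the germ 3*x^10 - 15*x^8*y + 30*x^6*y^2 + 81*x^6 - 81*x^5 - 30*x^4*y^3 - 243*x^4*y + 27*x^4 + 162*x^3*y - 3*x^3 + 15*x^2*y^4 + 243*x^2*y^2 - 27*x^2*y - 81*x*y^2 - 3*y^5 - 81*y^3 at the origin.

E8

The Hessian of f at 0 is [[0, 0], [0, 0]] with rank 0, so corank 2. A Groebner basis of the Jacobian ideal J(f) in C{x,y} is {x^2/972 + x*y^3 - x*y^2/18 + x*y/162 - y^3/6 + y^2/108, y^4, x^3 - x^2/2 - 3*x*y + 27*y^3 - 9*y^2/2, x^2*y + x^2/18 + 3*x*y^2 + x*y/3 + y^2/2}; counting standard monomials gives mu = 8. Corank 2; j^3 = -3*(x + 3*y)^3 is a perfect cube, so E-series; the 5-jet and mu = 8 give E_8.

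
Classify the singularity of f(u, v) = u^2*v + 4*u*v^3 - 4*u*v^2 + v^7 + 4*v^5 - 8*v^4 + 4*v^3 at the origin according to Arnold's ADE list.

The Hessian of f at 0 is [[0, 0], [0, 0]] with rank 0, so corank 2. A Groebner basis of the Jacobian ideal J(f) in C{u,v} is {u^2*v^2 + 2*u^2*v + 4*u^2/7 - 34*u*v^2/7 - 22*u*v/7 + 4*v^2, u^3 - 6*u^2*v - 8*u^2/7 + 68*u*v^2/7 + 44*u*v/7 - 8*v^2, u*v/2 + v^3 - v^2}; counting standard monomials gives mu = 8. Corank 2; j^3 = v*(u - 2*v)^2 has shape L^2 M (L != M), so D-series; mu = 8 gives D_8.

D_{8}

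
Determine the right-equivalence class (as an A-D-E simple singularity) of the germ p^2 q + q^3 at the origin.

The Hessian of f at 0 is [[0, 0], [0, 0]] with rank 0, so corank 2. A Groebner basis of the Jacobian ideal J(f) in C{p,q} is {q^3, p^2 + 3*q^2, p*q}; counting standard monomials gives mu = 4. Corank 2; j^3 = q*(p^2 + q^2) splits into three distinct lines over C (the quadratic factor has nonzero discriminant), so D_4.

D_4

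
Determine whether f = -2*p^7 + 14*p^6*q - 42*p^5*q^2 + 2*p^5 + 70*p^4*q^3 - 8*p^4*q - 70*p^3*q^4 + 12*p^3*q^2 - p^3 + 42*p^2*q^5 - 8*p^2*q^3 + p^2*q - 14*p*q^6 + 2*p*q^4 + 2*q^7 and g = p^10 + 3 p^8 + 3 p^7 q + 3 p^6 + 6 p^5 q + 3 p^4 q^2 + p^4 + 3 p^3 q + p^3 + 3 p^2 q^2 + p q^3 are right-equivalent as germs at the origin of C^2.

The Hessian of f at 0 has rank 0. Corank 2; j^3 = -p^2*(p - q) has shape L^2 M (L != M), so D-series; mu = 8 gives D_8. The Hessian of g at 0 has rank 0. Corank 2; j^3 = p^3 is a perfect cube, so E-series; the 4-jet and mu = 7 give E_7. f is D_8 but g is E_7, hence not right-equivalent.

No.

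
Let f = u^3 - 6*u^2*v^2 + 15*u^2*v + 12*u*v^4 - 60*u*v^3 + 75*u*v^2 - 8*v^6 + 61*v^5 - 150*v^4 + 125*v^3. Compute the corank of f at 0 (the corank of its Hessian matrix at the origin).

2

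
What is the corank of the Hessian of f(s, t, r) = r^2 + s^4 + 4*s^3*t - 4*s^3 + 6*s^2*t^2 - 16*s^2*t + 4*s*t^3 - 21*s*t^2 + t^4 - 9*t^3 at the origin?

2

Hessian at 0 has rank 1.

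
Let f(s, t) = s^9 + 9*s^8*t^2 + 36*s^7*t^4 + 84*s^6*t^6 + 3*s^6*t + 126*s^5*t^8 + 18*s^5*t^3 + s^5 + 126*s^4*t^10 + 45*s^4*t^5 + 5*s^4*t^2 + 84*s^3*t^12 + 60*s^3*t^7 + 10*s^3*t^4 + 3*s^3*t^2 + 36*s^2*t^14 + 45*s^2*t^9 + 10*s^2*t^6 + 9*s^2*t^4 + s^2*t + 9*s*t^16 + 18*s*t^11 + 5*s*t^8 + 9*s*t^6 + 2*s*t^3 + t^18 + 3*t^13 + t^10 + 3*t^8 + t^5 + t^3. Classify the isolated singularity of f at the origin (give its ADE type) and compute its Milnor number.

Type D_{4}, Milnor number mu = 4.

The Hessian of f at 0 is [[0, 0], [0, 0]] with rank 0, so corank 2. A Groebner basis of the Jacobian ideal J(f) in C{s,t} is {t^3, s^2 + 3*t^2, s*t}; counting standard monomials gives mu = 4. Corank 2; j^3 = t*(s^2 + t^2) splits into three distinct lines over C (the quadratic factor has nonzero discriminant), so D_4.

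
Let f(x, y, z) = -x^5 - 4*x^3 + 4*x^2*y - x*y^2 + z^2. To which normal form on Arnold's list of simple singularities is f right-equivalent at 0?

D_6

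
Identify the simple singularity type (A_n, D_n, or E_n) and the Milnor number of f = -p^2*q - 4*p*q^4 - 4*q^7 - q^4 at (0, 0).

Type D5, Milnor number mu = 5.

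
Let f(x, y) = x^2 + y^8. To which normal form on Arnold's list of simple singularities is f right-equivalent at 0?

A_7

The Hessian of f at 0 has rank 1. Corank 1: A-series; mu = 7 gives A_7.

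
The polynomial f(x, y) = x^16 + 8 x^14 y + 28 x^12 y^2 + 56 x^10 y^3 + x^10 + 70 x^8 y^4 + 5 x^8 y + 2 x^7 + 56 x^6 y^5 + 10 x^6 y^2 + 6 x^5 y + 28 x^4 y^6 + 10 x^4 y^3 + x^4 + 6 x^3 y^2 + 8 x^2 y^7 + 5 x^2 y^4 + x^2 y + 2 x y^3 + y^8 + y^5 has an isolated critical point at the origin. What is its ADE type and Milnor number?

Type D_9, Milnor number mu = 9.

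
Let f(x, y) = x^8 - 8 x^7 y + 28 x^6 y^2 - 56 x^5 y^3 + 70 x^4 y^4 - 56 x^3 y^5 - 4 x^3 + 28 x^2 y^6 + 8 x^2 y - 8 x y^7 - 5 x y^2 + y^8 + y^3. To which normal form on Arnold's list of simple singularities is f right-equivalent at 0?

The Hessian of f at 0 is [[0, 0], [0, 0]] with rank 0, so corank 2. A Groebner basis of the Jacobian ideal J(f) in C{x,y} is {32*x*y + y^7 - 16*y^2, x*y^2 - y^3/2, x^2 - 3*x*y/2 + y^2/2}; counting standard monomials gives mu = 9. Corank 2; j^3 = -(x - y)*(2*x - y)^2 has shape L^2 M (L != M), so D-series; mu = 9 gives D_9.

D9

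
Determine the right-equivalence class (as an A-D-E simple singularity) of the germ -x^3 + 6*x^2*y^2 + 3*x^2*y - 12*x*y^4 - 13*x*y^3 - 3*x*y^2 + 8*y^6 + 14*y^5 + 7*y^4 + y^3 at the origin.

E_{7}

The Hessian of f at 0 is [[0, 0], [0, 0]] with rank 0, so corank 2. A Groebner basis of the Jacobian ideal J(f) in C{x,y} is {-x^2/4 + x*y/2 + y^4 - y^3/12 - y^2/4, x^3 - 5*x^2/4 + 5*x*y/2 - 17*y^3/12 - 5*y^2/4, x^2*y - 11*x^2/12 + 11*x*y/6 - 47*y^3/36 - 11*y^2/12, -x^2/2 + x*y^2 + x*y - 7*y^3/6 - y^2/2}; counting standard monomials gives mu = 7. Corank 2; j^3 = -(x - y)^3 is a perfect cube, so E-series; the 4-jet and mu = 7 give E_7.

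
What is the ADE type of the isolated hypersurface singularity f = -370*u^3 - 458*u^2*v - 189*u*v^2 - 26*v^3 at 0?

The Hessian of f at 0 has rank 0. Corank 2; j^3 = -(5*u + 2*v)*(74*u^2 + 62*u*v + 13*v^2) splits into three distinct lines over C (the quadratic factor has nonzero discriminant), so D_4.

D_4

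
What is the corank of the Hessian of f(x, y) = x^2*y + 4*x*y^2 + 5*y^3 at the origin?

2

The Hessian at 0 is [[0, 0], [0, 0]] of rank 0; hence corank 2.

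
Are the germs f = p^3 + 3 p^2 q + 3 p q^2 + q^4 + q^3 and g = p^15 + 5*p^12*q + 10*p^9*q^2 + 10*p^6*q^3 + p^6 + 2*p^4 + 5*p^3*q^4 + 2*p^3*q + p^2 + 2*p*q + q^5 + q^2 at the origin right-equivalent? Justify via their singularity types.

The Hessian of f at 0 has rank 0. Corank 2; j^3 = (p + q)^3 is a perfect cube, so E-series; the 4-jet and mu = 6 give E_6. The Hessian of g at 0 has rank 1. Corank 1: A-series; mu = 4 gives A_4. f is E_6 but g is A_4, hence not right-equivalent.

No.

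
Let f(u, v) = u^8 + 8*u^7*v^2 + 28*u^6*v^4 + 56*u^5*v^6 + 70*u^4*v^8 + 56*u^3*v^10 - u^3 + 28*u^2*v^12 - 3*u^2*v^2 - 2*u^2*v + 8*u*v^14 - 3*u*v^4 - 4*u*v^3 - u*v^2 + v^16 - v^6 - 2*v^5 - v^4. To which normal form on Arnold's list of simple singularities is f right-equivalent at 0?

D_{9}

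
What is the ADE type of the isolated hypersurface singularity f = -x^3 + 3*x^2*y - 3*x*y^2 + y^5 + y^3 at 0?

The Hessian of f at 0 has rank 0. Corank 2; j^3 = -(x - y)^3 is a perfect cube, so E-series; the 5-jet and mu = 8 give E_8.

E8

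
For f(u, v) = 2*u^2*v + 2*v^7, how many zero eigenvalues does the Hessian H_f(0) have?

2

The Hessian at 0 is [[0, 0], [0, 0]] of rank 0; hence corank 2.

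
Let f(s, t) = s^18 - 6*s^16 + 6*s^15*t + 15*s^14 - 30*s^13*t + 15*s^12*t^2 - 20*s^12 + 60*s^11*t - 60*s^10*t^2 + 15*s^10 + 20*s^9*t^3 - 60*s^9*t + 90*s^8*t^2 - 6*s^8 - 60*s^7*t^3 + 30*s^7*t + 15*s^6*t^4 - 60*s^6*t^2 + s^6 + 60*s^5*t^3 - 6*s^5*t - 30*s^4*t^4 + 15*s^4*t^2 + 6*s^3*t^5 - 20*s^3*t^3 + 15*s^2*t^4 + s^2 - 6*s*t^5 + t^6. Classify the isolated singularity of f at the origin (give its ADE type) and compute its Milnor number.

Type A5, Milnor number mu = 5.

The Hessian of f at 0 is [[2, 0], [0, 0]] with rank 1, so corank 1. A Groebner basis of the Jacobian ideal J(f) in C{s,t} is {t^5, s}; counting standard monomials gives mu = 5. Corank 1: A-series; mu = 5 gives A_5.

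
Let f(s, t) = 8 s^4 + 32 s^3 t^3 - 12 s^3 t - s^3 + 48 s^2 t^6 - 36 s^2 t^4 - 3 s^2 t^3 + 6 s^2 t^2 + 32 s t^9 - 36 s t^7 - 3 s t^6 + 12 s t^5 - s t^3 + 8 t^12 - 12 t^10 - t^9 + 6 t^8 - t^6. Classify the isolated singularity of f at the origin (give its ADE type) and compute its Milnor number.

Type E_7, Milnor number mu = 7.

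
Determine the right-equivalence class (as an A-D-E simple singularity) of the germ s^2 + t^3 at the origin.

The Hessian of f at 0 has rank 1. Corank 1: A-series; mu = 2 gives A_2.

A2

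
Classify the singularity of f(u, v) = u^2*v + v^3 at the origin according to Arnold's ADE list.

The Hessian of f at 0 has rank 0. Corank 2; j^3 = v*(u^2 + v^2) splits into three distinct lines over C (the quadratic factor has nonzero discriminant), so D_4.

D_{4}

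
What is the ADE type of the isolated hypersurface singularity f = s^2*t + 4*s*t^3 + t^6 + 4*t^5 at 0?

D7

The Hessian of f at 0 has rank 0. Corank 2; j^3 = s^2*t has shape L^2 M (L != M), so D-series; mu = 7 gives D_7.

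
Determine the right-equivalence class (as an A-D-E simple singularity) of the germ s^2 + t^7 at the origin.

A6

The Hessian of f at 0 has rank 1. Corank 1: A-series; mu = 6 gives A_6.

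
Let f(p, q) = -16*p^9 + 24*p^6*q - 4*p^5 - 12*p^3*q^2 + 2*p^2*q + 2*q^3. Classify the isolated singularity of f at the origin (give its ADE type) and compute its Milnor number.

Type D_{4}, Milnor number mu = 4.

The Hessian of f at 0 has rank 0. Corank 2; j^3 = 2*q*(p^2 + q^2) splits into three distinct lines over C (the quadratic factor has nonzero discriminant), so D_4.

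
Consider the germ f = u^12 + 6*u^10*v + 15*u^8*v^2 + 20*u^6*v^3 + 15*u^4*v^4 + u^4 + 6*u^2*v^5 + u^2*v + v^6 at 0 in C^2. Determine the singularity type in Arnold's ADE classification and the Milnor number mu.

The Hessian of f at 0 has rank 0. Corank 2; j^3 = u^2*v has shape L^2 M (L != M), so D-series; mu = 7 gives D_7.

Type D_7, Milnor number mu = 7.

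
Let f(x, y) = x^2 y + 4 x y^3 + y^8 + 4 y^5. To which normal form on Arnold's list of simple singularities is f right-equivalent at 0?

D_9

The Hessian of f at 0 has rank 0. Corank 2; j^3 = x^2*y has shape L^2 M (L != M), so D-series; mu = 9 gives D_9.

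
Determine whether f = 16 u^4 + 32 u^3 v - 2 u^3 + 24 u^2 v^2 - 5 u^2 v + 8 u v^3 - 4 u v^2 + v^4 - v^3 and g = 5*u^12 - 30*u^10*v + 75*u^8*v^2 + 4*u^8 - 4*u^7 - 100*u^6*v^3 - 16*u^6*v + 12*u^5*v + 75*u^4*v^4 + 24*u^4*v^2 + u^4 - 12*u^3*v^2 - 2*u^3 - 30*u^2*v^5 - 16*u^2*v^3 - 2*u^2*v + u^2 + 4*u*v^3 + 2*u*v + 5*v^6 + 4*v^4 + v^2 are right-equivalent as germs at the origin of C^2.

The Hessian of f at 0 is [[0, 0], [0, 0]] with rank 0, so corank 2. A Groebner basis of the Jacobian ideal J(f) in C{u,v} is {u*v^2 - u*v/8 - v^2/8, u*v/8 + v^3 + v^2/8, u^2 + 3*u*v/2 + v^2/2}; counting standard monomials gives mu = 5. Corank 2; j^3 = -(u + v)^2*(2*u + v) has shape L^2 M (L != M), so D-series; mu = 5 gives D_5. The Hessian of g at 0 is [[2, 2], [2, 2]] with rank 1, so corank 1. A Groebner basis of the Jacobian ideal J(g) in C{u,v} is {u*v^2 - 11*u*v - 3*u - 8*v^2 - 3*v, 15*u*v + 4*u + v^3 + 11*v^2 + 4*v, u^2 + 6*u*v + u + 4*v^2 + v}; counting standard monomials gives mu = 5. Corank 1: A-series; mu = 5 gives A_5. f is D_5 but g is A_5, hence not right-equivalent.

No.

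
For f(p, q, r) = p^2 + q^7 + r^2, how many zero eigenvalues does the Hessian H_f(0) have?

1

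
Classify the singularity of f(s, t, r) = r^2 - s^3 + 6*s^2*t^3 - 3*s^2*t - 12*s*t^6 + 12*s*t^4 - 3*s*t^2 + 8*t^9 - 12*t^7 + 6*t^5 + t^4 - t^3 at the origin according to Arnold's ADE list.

E_6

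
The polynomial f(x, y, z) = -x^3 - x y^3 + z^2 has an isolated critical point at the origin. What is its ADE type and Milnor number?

The Hessian of f at 0 has rank 1. Corank 2; j^3 = -x^3 is a perfect cube, so E-series; the 4-jet and mu = 7 give E_7.

Type E7, Milnor number mu = 7.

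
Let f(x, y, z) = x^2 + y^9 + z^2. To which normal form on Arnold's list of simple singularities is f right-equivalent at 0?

A8

The Hessian of f at 0 has rank 2. Corank 1: A-series; mu = 8 gives A_8.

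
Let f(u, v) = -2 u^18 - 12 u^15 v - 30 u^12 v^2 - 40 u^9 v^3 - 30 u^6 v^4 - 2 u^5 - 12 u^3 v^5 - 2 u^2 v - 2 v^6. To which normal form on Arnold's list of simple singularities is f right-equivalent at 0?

The Hessian of f at 0 is [[0, 0], [0, 0]] with rank 0, so corank 2. A Groebner basis of the Jacobian ideal J(f) in C{u,v} is {u^2/6 + v^5, u^3, u*v}; counting standard monomials gives mu = 7. Corank 2; j^3 = -2*u^2*v has shape L^2 M (L != M), so D-series; mu = 7 gives D_7.

D7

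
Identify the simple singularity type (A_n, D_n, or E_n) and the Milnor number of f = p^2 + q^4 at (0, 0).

The Hessian of f at 0 has rank 1. Corank 1: A-series; mu = 3 gives A_3.

Type A_3, Milnor number mu = 3.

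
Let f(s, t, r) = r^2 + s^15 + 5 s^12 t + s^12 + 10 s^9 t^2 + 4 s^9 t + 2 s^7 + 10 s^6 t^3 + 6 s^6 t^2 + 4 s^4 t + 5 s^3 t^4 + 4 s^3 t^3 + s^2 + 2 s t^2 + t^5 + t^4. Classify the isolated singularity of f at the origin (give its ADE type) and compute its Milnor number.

Type A_{4}, Milnor number mu = 4.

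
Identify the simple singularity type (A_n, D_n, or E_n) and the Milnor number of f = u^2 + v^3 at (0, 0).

Type A_2, Milnor number mu = 2.

The Hessian of f at 0 is [[2, 0], [0, 0]] with rank 1, so corank 1. A Groebner basis of the Jacobian ideal J(f) in C{u,v} is {v^2, u}; counting standard monomials gives mu = 2. Corank 1: A-series; mu = 2 gives A_2.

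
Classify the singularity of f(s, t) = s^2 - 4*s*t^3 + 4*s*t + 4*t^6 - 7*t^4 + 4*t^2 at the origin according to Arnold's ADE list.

The Hessian of f at 0 is [[2, 4], [4, 8]] with rank 1, so corank 1. A Groebner basis of the Jacobian ideal J(f) in C{s,t} is {t^3, s + 2*t}; counting standard monomials gives mu = 3. Corank 1: A-series; mu = 3 gives A_3.

A_3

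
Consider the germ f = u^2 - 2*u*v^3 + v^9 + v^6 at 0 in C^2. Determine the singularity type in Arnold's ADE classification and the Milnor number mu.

Type A_8, Milnor number mu = 8.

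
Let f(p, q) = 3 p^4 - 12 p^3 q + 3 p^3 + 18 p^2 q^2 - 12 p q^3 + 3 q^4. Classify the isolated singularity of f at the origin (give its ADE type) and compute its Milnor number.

Type E6, Milnor number mu = 6.

The Hessian of f at 0 has rank 0. Corank 2; j^3 = 3*p^3 is a perfect cube, so E-series; the 4-jet and mu = 6 give E_6.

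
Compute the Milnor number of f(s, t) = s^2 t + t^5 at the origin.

6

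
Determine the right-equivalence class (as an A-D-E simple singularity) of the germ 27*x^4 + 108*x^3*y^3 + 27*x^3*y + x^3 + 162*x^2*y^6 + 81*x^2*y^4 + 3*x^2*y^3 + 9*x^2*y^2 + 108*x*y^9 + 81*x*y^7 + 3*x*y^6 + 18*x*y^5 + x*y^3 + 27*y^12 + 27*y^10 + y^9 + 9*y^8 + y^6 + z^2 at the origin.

The Hessian of f at 0 is [[0, 0, 0], [0, 0, 0], [0, 0, 2]] with rank 1, so corank 2. A Groebner basis of the Jacobian ideal J(f) in C{x,y,z} is {x^2/3 + y^4 + y^3/9, x^3, x^2*y - x^2/9 - y^3/27, 2*x^2/3 + x*y^2 + 2*y^3/9, z}; counting standard monomials gives mu = 7. Corank 2; j^3 = x^3 is a perfect cube, so E-series; the 4-jet and mu = 7 give E_7.

E_{7}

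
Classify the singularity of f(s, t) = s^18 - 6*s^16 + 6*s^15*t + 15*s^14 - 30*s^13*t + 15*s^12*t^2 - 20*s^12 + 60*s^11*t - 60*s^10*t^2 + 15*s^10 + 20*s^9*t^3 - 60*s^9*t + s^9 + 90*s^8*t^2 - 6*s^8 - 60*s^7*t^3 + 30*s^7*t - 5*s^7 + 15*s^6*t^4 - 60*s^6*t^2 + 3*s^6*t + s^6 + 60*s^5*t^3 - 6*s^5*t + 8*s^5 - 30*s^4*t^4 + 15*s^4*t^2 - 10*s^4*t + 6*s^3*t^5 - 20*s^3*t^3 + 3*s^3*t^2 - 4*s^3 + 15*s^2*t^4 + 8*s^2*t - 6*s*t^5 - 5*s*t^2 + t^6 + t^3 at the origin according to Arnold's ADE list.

D_{7}

The Hessian of f at 0 is [[0, 0], [0, 0]] with rank 0, so corank 2. A Groebner basis of the Jacobian ideal J(f) in C{s,t} is {32*s^2 - 48*s*t + t^4 + 16*t^2, s^3 + s^2 - s*t - t^3/8 + t^2/4, s^2*t + 4*s^2/3 - 4*s*t/3 - t^3/4 + t^2/3, 4*s^2/3 + s*t^2 - 4*s*t/3 - t^3/2 + t^2/3}; counting standard monomials gives mu = 7. Corank 2; j^3 = -(s - t)*(2*s - t)^2 has shape L^2 M (L != M), so D-series; mu = 7 gives D_7.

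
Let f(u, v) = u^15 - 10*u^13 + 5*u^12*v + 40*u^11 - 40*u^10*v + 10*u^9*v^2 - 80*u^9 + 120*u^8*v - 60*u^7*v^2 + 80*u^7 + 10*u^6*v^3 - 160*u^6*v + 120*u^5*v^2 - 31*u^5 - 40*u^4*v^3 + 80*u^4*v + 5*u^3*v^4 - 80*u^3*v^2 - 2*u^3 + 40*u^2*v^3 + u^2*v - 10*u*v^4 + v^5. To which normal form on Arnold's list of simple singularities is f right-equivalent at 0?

The Hessian of f at 0 has rank 0. Corank 2; j^3 = -u^2*(2*u - v) has shape L^2 M (L != M), so D-series; mu = 6 gives D_6.

D6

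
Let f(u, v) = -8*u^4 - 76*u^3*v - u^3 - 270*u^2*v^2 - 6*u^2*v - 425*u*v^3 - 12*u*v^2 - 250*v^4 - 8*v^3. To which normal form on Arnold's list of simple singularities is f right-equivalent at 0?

The Hessian of f at 0 is [[0, 0], [0, 0]] with rank 0, so corank 2. A Groebner basis of the Jacobian ideal J(f) in C{u,v} is {3*u^2/4 + 3*u*v + v^4 + v^3/4 + 3*v^2, u^3 + 27*u^2/2 + 54*u*v + 25*v^3/2 + 54*v^2, u^2*v - 17*u^2/4 - 17*u*v - 65*v^3/12 - 17*v^2, u^2 + u*v^2 + 4*u*v + 7*v^3/3 + 4*v^2}; counting standard monomials gives mu = 7. Corank 2; j^3 = -(u + 2*v)^3 is a perfect cube, so E-series; the 4-jet and mu = 7 give E_7.

E7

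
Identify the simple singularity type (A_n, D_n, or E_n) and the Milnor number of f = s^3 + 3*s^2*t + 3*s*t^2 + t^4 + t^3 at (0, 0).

Type E6, Milnor number mu = 6.

The Hessian of f at 0 is [[0, 0], [0, 0]] with rank 0, so corank 2. A Groebner basis of the Jacobian ideal J(f) in C{s,t} is {t^3, s^2 + 2*s*t + t^2}; counting standard monomials gives mu = 6. Corank 2; j^3 = (s + t)^3 is a perfect cube, so E-series; the 4-jet and mu = 6 give E_6.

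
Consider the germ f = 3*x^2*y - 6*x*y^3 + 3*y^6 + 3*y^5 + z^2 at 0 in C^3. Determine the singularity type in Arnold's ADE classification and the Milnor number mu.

The Hessian of f at 0 has rank 1. Corank 2; j^3 = 3*x^2*y has shape L^2 M (L != M), so D-series; mu = 7 gives D_7.

Type D7, Milnor number mu = 7.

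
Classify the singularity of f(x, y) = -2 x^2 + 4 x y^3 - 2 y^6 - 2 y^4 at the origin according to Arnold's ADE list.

A_3

The Hessian of f at 0 has rank 1. Corank 1: A-series; mu = 3 gives A_3.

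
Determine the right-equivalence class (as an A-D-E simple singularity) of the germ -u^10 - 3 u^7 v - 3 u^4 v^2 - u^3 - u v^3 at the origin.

The Hessian of f at 0 has rank 0. Corank 2; j^3 = -u^3 is a perfect cube, so E-series; the 4-jet and mu = 7 give E_7.

E_{7}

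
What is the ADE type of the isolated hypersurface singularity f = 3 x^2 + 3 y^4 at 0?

The Hessian of f at 0 has rank 1. Corank 1: A-series; mu = 3 gives A_3.

A3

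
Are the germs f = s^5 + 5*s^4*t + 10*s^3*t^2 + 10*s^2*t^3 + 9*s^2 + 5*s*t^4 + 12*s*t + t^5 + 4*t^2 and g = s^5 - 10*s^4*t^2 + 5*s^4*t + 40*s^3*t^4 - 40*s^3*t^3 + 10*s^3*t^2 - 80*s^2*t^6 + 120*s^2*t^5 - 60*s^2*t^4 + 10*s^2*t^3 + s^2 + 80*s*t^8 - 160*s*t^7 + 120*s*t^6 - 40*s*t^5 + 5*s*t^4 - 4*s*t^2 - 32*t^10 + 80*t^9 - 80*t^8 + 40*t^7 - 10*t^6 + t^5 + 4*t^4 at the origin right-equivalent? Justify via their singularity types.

The Hessian of f at 0 is [[18, 12], [12, 8]] with rank 1, so corank 1. A Groebner basis of the Jacobian ideal J(f) in C{s,t} is {t^4, s + 2*t/3}; counting standard monomials gives mu = 4. Corank 1: A-series; mu = 4 gives A_4. The Hessian of g at 0 is [[2, 0], [0, 0]] with rank 1, so corank 1. A Groebner basis of the Jacobian ideal J(g) in C{s,t} is {s^2, -s/2 + t^2}; counting standard monomials gives mu = 4. Corank 1: A-series; mu = 4 gives A_4. Both have type A_4, hence right-equivalent.

Yes.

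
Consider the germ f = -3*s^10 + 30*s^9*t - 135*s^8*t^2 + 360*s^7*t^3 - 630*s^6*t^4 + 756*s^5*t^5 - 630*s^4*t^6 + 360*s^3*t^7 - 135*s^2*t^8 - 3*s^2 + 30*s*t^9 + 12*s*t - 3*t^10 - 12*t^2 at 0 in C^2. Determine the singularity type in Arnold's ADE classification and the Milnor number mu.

Type A9, Milnor number mu = 9.

The Hessian of f at 0 is [[-6, 12], [12, -24]] with rank 1, so corank 1. A Groebner basis of the Jacobian ideal J(f) in C{s,t} is {t^9, s - 2*t}; counting standard monomials gives mu = 9. Corank 1: A-series; mu = 9 gives A_9.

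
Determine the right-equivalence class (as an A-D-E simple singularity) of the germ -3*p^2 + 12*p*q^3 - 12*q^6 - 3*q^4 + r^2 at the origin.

A_{3}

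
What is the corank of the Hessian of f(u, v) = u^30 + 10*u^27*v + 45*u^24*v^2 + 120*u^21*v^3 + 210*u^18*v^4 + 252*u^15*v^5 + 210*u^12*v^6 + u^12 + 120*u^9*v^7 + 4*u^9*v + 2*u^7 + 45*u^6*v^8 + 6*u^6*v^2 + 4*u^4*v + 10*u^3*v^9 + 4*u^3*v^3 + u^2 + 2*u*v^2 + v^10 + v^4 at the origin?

The Hessian at 0 is [[2, 0], [0, 0]] of rank 1; hence corank 1.

1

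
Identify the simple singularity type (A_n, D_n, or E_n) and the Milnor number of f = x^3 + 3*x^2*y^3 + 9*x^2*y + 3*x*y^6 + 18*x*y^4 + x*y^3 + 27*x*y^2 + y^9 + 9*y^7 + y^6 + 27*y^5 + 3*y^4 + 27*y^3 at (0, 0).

The Hessian of f at 0 has rank 0. Corank 2; j^3 = (x + 3*y)^3 is a perfect cube, so E-series; the 4-jet and mu = 7 give E_7.

Type E_{7}, Milnor number mu = 7.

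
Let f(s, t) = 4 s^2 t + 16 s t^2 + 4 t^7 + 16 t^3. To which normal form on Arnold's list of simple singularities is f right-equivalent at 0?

D_{8}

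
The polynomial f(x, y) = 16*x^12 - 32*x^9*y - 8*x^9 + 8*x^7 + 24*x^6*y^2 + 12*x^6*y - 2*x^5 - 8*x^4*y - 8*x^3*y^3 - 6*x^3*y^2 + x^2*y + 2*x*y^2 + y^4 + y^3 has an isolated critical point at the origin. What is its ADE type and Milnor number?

Type D_{5}, Milnor number mu = 5.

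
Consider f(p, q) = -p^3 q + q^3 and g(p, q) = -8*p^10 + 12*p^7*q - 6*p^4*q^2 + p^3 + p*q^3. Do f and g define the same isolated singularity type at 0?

Yes.

The Hessian of f at 0 is [[0, 0], [0, 0]] with rank 0, so corank 2. A Groebner basis of the Jacobian ideal J(f) in C{p,q} is {p^3 - 3*q^2, p^2*q, q^3}; counting standard monomials gives mu = 7. Corank 2; j^3 = q^3 is a perfect cube, so E-series; the 4-jet and mu = 7 give E_7. The Hessian of g at 0 is [[0, 0], [0, 0]] with rank 0, so corank 2. A Groebner basis of the Jacobian ideal J(g) in C{p,q} is {p^3, p*q^2, 3*p^2 + q^3}; counting standard monomials gives mu = 7. Corank 2; j^3 = p^3 is a perfect cube, so E-series; the 4-jet and mu = 7 give E_7. Both have type E_7, hence right-equivalent.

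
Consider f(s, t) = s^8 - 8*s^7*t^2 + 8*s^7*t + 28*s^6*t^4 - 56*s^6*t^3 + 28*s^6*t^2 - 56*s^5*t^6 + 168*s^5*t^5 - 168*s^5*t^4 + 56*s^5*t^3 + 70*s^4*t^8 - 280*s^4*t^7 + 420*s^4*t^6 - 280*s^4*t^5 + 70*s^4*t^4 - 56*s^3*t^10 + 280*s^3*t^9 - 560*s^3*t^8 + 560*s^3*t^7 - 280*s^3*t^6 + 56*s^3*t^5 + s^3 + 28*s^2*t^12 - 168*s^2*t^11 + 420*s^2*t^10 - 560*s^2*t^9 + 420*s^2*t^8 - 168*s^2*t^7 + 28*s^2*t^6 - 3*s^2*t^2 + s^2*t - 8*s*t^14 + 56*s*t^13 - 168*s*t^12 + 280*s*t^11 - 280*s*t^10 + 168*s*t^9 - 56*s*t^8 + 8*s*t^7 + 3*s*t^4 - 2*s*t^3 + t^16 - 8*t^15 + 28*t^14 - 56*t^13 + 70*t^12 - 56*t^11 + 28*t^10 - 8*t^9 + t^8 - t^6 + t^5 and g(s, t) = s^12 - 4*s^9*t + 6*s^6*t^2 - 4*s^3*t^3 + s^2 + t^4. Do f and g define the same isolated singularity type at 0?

No.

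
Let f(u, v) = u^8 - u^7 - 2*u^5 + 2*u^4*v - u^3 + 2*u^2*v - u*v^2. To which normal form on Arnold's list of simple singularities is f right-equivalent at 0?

The Hessian of f at 0 has rank 0. Corank 2; j^3 = -u*(u - v)^2 has shape L^2 M (L != M), so D-series; mu = 9 gives D_9.

D_9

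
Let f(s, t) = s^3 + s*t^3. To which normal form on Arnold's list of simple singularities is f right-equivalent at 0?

E_{7}

The Hessian of f at 0 is [[0, 0], [0, 0]] with rank 0, so corank 2. A Groebner basis of the Jacobian ideal J(f) in C{s,t} is {s^3, s*t^2, 3*s^2 + t^3}; counting standard monomials gives mu = 7. Corank 2; j^3 = s^3 is a perfect cube, so E-series; the 4-jet and mu = 7 give E_7.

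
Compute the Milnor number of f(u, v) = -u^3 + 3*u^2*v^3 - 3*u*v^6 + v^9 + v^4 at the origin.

The Hessian of f at 0 is [[0, 0], [0, 0]] with rank 0, so corank 2. A Groebner basis of the Jacobian ideal J(f) in C{u,v} is {v^3, u^2}; counting standard monomials gives mu = 6. Corank 2; j^3 = -u^3 is a perfect cube, so E-series; the 4-jet and mu = 6 give E_6.

6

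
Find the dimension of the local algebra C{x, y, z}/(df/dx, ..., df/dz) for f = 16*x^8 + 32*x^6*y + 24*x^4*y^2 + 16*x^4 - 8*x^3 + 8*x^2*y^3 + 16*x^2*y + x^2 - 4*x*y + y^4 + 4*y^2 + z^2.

3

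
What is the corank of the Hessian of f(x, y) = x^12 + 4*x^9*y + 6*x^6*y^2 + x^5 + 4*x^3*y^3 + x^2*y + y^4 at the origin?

Hessian at 0 has rank 0.

2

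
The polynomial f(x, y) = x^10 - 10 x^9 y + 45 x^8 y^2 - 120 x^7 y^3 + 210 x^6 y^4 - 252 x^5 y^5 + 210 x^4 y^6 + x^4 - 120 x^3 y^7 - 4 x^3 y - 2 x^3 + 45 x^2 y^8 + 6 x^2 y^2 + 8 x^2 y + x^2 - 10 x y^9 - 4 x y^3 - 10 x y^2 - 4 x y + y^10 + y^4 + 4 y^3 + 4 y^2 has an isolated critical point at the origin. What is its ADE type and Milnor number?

Type A_9, Milnor number mu = 9.

The Hessian of f at 0 has rank 1. Corank 1: A-series; mu = 9 gives A_9.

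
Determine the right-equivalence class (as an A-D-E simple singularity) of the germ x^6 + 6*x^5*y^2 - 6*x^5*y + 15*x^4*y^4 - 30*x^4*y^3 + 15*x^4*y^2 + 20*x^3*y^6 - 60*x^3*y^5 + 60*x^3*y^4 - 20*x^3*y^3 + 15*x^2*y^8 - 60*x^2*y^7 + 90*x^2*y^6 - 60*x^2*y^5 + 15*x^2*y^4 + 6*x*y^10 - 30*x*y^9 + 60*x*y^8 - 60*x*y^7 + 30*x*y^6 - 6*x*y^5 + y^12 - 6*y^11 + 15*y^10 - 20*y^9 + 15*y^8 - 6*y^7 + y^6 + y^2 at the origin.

The Hessian of f at 0 has rank 1. Corank 1: A-series; mu = 5 gives A_5.

A5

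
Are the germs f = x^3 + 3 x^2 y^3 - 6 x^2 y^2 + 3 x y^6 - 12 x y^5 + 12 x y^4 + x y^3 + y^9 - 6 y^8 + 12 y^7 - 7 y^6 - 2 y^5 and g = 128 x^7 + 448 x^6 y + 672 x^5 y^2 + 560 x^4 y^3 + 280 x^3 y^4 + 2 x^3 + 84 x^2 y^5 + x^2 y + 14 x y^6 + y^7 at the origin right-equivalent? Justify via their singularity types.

No.

The Hessian of f at 0 is [[0, 0], [0, 0]] with rank 0, so corank 2. A Groebner basis of the Jacobian ideal J(f) in C{x,y} is {-x^2/4 + y^4 - y^3/12, x^3, x^2*y + x^2/12 + y^3/36, -x^2/2 + x*y^2 - y^3/6}; counting standard monomials gives mu = 7. Corank 2; j^3 = x^3 is a perfect cube, so E-series; the 4-jet and mu = 7 give E_7. The Hessian of g at 0 is [[0, 0], [0, 0]] with rank 0, so corank 2. A Groebner basis of the Jacobian ideal J(g) in C{x,y} is {-x*y/14 + y^6, x*y^2, x^2 + x*y/2}; counting standard monomials gives mu = 8. Corank 2; j^3 = x^2*(2*x + y) has shape L^2 M (L != M), so D-series; mu = 8 gives D_8. f is E_7 but g is D_8, hence not right-equivalent.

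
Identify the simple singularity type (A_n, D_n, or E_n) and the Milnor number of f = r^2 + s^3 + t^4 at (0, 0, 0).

Type E_{6}, Milnor number mu = 6.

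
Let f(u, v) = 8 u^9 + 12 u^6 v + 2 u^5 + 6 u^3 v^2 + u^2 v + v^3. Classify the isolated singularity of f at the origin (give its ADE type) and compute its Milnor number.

Type D4, Milnor number mu = 4.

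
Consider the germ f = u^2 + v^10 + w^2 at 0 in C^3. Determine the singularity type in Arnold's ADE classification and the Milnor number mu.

Type A_{9}, Milnor number mu = 9.

The Hessian of f at 0 has rank 2. Corank 1: A-series; mu = 9 gives A_9.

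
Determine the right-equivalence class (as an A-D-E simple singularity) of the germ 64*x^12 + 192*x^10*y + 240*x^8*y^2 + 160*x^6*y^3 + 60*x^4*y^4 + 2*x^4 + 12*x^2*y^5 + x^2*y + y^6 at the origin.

The Hessian of f at 0 has rank 0. Corank 2; j^3 = x^2*y has shape L^2 M (L != M), so D-series; mu = 7 gives D_7.

D7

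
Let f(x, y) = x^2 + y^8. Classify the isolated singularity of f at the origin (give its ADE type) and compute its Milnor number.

Type A_7, Milnor number mu = 7.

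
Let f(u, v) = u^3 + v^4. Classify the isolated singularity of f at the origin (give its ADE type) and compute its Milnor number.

Type E6, Milnor number mu = 6.

The Hessian of f at 0 is [[0, 0], [0, 0]] with rank 0, so corank 2. A Groebner basis of the Jacobian ideal J(f) in C{u,v} is {v^3, u^2}; counting standard monomials gives mu = 6. Corank 2; j^3 = u^3 is a perfect cube, so E-series; the 4-jet and mu = 6 give E_6.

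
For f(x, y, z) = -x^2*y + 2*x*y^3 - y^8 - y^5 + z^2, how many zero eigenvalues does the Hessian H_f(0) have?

2

Hessian at 0 has rank 1.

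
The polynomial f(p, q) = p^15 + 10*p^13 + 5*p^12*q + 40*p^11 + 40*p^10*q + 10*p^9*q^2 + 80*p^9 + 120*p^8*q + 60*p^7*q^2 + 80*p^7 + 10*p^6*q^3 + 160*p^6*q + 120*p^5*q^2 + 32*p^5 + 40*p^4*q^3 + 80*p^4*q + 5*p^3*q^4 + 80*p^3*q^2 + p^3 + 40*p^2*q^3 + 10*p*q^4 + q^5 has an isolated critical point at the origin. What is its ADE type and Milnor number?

Type E_8, Milnor number mu = 8.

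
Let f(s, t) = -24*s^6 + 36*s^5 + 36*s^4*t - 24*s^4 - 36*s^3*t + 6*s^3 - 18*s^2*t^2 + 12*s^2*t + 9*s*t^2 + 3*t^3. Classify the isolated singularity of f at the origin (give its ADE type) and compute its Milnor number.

The Hessian of f at 0 has rank 0. Corank 2; j^3 = 3*(s + t)*(2*s^2 + 2*s*t + t^2) splits into three distinct lines over C (the quadratic factor has nonzero discriminant), so D_4.

Type D_4, Milnor number mu = 4.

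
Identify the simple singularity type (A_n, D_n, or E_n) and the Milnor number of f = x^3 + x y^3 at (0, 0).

Type E_7, Milnor number mu = 7.

The Hessian of f at 0 is [[0, 0], [0, 0]] with rank 0, so corank 2. A Groebner basis of the Jacobian ideal J(f) in C{x,y} is {x^3, x*y^2, 3*x^2 + y^3}; counting standard monomials gives mu = 7. Corank 2; j^3 = x^3 is a perfect cube, so E-series; the 4-jet and mu = 7 give E_7.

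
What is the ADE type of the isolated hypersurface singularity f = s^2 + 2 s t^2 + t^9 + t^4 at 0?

A8

The Hessian of f at 0 has rank 1. Corank 1: A-series; mu = 8 gives A_8.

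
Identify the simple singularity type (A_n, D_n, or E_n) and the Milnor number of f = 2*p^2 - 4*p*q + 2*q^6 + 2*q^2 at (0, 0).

Type A_{5}, Milnor number mu = 5.

The Hessian of f at 0 has rank 1. Corank 1: A-series; mu = 5 gives A_5.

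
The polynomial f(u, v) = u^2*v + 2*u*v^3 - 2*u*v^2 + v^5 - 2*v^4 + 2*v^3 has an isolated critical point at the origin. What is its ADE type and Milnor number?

The Hessian of f at 0 has rank 0. Corank 2; j^3 = v*(u^2 - 2*u*v + 2*v^2) splits into three distinct lines over C (the quadratic factor has nonzero discriminant), so D_4.

Type D_4, Milnor number mu = 4.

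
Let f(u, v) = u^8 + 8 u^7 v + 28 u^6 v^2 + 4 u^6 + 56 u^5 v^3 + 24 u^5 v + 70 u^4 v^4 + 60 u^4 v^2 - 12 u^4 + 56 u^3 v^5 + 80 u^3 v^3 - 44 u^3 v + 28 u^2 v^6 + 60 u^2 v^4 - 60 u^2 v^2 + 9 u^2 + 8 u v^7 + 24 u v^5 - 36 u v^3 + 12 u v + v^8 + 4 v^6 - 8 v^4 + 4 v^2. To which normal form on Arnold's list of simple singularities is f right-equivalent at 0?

A_{7}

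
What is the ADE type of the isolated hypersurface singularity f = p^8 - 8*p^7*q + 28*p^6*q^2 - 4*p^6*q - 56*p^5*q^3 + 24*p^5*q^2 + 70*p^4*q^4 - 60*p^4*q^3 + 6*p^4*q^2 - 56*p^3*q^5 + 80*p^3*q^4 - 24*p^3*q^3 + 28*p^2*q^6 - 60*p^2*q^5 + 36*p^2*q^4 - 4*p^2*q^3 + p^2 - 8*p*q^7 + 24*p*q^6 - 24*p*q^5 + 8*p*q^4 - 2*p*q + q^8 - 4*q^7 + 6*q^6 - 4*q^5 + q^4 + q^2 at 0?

A_3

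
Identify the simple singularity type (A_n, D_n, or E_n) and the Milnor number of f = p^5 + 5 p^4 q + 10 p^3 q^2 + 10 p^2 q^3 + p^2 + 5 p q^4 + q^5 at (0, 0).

Type A_{4}, Milnor number mu = 4.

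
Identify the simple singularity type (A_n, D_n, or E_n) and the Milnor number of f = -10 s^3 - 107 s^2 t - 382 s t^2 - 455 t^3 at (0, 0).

The Hessian of f at 0 has rank 0. Corank 2; j^3 = -(2*s + 7*t)*(5*s^2 + 36*s*t + 65*t^2) splits into three distinct lines over C (the quadratic factor has nonzero discriminant), so D_4.

Type D_{4}, Milnor number mu = 4.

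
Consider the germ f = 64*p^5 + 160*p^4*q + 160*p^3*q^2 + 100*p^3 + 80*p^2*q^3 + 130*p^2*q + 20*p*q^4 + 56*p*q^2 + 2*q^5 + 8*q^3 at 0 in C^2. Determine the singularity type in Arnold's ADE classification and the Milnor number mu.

Type D_{6}, Milnor number mu = 6.

The Hessian of f at 0 is [[0, 0], [0, 0]] with rank 0, so corank 2. A Groebner basis of the Jacobian ideal J(f) in C{p,q} is {-625*p*q/2 + q^4 - 125*q^2, p*q^2 + 2*q^3/5, p^2 + 9*p*q/10 + q^2/5}; counting standard monomials gives mu = 6. Corank 2; j^3 = 2*(2*p + q)*(5*p + 2*q)^2 has shape L^2 M (L != M), so D-series; mu = 6 gives D_6.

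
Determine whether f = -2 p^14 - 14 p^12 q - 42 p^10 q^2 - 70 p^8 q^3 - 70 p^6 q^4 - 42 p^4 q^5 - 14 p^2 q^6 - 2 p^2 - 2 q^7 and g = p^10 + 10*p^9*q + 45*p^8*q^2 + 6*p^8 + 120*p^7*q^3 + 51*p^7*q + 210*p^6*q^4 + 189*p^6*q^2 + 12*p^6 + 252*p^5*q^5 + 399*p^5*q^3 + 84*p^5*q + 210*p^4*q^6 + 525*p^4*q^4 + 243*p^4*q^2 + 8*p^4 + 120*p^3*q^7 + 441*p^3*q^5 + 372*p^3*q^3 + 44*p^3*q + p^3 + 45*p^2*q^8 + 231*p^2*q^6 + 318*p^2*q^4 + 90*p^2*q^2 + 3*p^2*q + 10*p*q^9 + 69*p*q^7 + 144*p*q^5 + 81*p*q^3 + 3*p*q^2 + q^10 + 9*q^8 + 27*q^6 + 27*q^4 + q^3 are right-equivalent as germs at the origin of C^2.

No.

The Hessian of f at 0 has rank 1. Corank 1: A-series; mu = 6 gives A_6. The Hessian of g at 0 has rank 0. Corank 2; j^3 = (p + q)^3 is a perfect cube, so E-series; the 4-jet and mu = 7 give E_7. f is A_6 but g is E_7, hence not right-equivalent.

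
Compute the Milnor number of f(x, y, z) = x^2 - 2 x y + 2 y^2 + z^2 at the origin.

The Hessian of f at 0 has rank 3. Corank 0: nondegenerate Morse point, so A_1.

1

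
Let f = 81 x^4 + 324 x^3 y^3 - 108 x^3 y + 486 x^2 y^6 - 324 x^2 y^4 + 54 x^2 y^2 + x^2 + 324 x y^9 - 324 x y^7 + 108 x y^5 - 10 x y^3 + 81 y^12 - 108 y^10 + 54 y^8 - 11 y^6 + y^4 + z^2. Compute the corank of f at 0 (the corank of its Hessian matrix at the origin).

The Hessian at 0 is [[2, 0, 0], [0, 0, 0], [0, 0, 2]] of rank 2; hence corank 1.

1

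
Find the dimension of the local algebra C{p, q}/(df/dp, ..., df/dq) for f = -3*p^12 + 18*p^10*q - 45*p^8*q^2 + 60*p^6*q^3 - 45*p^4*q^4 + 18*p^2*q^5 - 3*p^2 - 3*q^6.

The Hessian of f at 0 is [[-6, 0], [0, 0]] with rank 1, so corank 1. A Groebner basis of the Jacobian ideal J(f) in C{p,q} is {q^5, p}; counting standard monomials gives mu = 5. Corank 1: A-series; mu = 5 gives A_5.

5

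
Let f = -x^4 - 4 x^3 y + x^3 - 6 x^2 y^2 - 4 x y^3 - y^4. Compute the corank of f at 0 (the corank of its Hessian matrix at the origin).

2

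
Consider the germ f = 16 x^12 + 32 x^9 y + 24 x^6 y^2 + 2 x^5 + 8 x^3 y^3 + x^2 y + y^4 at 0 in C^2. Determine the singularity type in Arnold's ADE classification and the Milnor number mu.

Type D5, Milnor number mu = 5.

The Hessian of f at 0 is [[0, 0], [0, 0]] with rank 0, so corank 2. A Groebner basis of the Jacobian ideal J(f) in C{x,y} is {x^3, x^2/4 + y^3, x*y}; counting standard monomials gives mu = 5. Corank 2; j^3 = x^2*y has shape L^2 M (L != M), so D-series; mu = 5 gives D_5.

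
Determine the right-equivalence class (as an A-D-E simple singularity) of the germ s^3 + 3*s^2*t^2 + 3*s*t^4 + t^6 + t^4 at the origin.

The Hessian of f at 0 has rank 0. Corank 2; j^3 = s^3 is a perfect cube, so E-series; the 4-jet and mu = 6 give E_6.

E6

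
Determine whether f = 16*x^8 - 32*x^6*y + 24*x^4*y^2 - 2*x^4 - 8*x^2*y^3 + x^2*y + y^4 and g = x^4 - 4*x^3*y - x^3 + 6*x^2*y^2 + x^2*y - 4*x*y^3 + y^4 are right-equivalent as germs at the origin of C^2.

The Hessian of f at 0 is [[0, 0], [0, 0]] with rank 0, so corank 2. A Groebner basis of the Jacobian ideal J(f) in C{x,y} is {x^3, x^2/4 + y^3, x*y}; counting standard monomials gives mu = 5. Corank 2; j^3 = x^2*y has shape L^2 M (L != M), so D-series; mu = 5 gives D_5. The Hessian of g at 0 is [[0, 0], [0, 0]] with rank 0, so corank 2. A Groebner basis of the Jacobian ideal J(g) in C{x,y} is {x*y^2, x*y/4 + y^3, x^2 - x*y}; counting standard monomials gives mu = 5. Corank 2; j^3 = -x^2*(x - y) has shape L^2 M (L != M), so D-series; mu = 5 gives D_5. Both have type D_5, hence right-equivalent.

Yes.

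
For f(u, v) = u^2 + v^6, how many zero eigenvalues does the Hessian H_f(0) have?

The Hessian at 0 is [[2, 0], [0, 0]] of rank 1; hence corank 1.

1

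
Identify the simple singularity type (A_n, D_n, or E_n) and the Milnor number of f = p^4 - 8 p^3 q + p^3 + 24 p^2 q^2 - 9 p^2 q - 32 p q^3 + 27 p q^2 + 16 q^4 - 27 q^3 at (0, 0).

Type E_6, Milnor number mu = 6.

The Hessian of f at 0 has rank 0. Corank 2; j^3 = (p - 3*q)^3 is a perfect cube, so E-series; the 4-jet and mu = 6 give E_6.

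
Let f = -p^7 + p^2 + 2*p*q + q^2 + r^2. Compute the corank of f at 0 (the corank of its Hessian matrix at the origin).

1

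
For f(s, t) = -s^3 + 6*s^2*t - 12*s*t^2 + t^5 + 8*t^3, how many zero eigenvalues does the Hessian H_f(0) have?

2

Hessian at 0 has rank 0.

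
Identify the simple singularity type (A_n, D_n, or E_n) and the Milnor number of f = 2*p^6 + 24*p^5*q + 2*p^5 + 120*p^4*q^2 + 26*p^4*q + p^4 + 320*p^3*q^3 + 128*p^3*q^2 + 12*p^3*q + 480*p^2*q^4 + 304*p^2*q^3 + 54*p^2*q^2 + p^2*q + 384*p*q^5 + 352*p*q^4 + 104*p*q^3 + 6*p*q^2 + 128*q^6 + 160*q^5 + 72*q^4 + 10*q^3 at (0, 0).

The Hessian of f at 0 is [[0, 0], [0, 0]] with rank 0, so corank 2. A Groebner basis of the Jacobian ideal J(f) in C{p,q} is {q^3, p^2 - 6*q^2, p*q + 3*q^2}; counting standard monomials gives mu = 4. Corank 2; j^3 = q*(p^2 + 6*p*q + 10*q^2) splits into three distinct lines over C (the quadratic factor has nonzero discriminant), so D_4.

Type D_4, Milnor number mu = 4.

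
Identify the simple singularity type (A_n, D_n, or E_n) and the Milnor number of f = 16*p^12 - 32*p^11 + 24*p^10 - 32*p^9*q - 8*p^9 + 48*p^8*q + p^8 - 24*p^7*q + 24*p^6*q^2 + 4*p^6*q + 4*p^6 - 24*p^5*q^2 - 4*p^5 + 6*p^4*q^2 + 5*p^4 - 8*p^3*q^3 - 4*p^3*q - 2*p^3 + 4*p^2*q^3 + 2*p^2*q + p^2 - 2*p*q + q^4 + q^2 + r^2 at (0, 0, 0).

Type A_{3}, Milnor number mu = 3.

The Hessian of f at 0 is [[2, -2, 0], [-2, 2, 0], [0, 0, 2]] with rank 2, so corank 1. A Groebner basis of the Jacobian ideal J(f) in C{p,q,r} is {p^2 - p + q, p*q - p + q, -p + q^2 + q, r}; counting standard monomials gives mu = 3. Corank 1: A-series; mu = 3 gives A_3.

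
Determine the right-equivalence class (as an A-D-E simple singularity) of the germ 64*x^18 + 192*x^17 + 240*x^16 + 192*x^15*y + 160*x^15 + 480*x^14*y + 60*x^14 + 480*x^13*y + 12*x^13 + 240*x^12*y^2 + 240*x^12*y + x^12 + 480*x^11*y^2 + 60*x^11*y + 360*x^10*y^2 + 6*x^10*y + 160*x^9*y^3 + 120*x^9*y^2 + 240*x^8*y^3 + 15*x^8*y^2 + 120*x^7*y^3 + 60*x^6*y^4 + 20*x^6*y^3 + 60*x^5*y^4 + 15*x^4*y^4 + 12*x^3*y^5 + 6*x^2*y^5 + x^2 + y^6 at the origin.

A_5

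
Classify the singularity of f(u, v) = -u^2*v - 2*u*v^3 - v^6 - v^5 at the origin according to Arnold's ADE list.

D7

The Hessian of f at 0 is [[0, 0], [0, 0]] with rank 0, so corank 2. A Groebner basis of the Jacobian ideal J(f) in C{u,v} is {u^3, u^2*v + u^2/6 + u*v^2/6, u*v + v^3}; counting standard monomials gives mu = 7. Corank 2; j^3 = -u^2*v has shape L^2 M (L != M), so D-series; mu = 7 gives D_7.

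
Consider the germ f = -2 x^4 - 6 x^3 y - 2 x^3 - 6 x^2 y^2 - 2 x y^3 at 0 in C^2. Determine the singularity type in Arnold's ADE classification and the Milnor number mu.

Type E_7, Milnor number mu = 7.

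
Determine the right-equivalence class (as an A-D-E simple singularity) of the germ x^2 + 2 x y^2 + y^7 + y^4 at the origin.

A_{6}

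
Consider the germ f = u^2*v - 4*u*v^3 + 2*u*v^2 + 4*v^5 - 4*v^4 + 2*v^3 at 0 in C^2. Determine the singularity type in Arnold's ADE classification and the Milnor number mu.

Type D_4, Milnor number mu = 4.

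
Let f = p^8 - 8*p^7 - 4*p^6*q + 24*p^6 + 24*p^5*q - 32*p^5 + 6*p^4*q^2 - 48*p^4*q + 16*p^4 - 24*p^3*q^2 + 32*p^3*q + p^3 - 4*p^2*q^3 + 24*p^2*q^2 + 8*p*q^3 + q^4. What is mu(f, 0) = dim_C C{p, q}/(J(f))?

6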